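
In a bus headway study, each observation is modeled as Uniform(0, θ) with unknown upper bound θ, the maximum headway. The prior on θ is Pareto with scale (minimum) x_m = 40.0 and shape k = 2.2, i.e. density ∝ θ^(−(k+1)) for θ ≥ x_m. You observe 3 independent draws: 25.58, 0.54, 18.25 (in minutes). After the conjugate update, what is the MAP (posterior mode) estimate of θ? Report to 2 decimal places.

40.00

A Pareto(scale x_m, shape k) prior on the upper bound θ of Uniform(0, θ) is conjugate: posterior is Pareto(max(x_m, max xᵢ), k + n).
Sample maximum = 25.58; prior scale x_m = 40.0 → posterior scale = max = 40.00.
Posterior shape = 2.2 + 3 = 5.2.
The Pareto density is decreasing on [x_m, ∞), so the mode is x_m = 40.00.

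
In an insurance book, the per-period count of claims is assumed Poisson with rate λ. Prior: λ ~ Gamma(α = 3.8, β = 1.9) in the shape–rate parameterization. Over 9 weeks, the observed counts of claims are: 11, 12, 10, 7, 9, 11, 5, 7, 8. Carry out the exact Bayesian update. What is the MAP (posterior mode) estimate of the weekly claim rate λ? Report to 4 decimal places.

With a Gamma(shape α, rate β) prior, the Poisson likelihood is conjugate: the posterior is Gamma(α + ΣXᵢ, β + n).
Sum of counts S = 80 over n = 9 weeks.
Posterior: Gamma(α+S, β+n) = Gamma(3.8+80, 1.9+9) = Gamma(83.8, 10.9).
Mode of Gamma(α,β) for α≥1 is (α−1)/β = 82.8/10.9 = 7.5963.

7.5963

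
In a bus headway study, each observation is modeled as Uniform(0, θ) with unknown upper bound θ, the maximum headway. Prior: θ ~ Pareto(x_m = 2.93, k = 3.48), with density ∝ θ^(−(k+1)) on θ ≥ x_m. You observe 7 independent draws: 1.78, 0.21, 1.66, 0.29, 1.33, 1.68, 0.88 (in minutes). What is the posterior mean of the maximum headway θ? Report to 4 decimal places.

3.2391

A Pareto(scale x_m, shape k) prior on the upper bound θ of Uniform(0, θ) is conjugate: posterior is Pareto(max(x_m, max xᵢ), k + n).
Sample maximum = 1.78; prior scale x_m = 2.93 → posterior scale = max = 2.93.
Posterior shape = 3.48 + 7 = 10.48.
E[θ|data] = k·x_m/(k−1) = 10.48·2.93/9.48 = 3.2391.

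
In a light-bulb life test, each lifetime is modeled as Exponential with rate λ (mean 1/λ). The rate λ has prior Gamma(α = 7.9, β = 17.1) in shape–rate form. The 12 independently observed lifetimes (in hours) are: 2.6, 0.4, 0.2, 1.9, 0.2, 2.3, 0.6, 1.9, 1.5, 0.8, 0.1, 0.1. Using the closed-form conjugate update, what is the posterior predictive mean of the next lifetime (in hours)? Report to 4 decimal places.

1.5714

With a Gamma(shape α, rate β) prior on the exponential rate λ, the posterior after n observations with total T = Σxᵢ is Gamma(α+n, β+T).
Sum of observations T = 12.6 hours; n = 12.
Posterior: Gamma(7.9+12, 17.1+12.6) = Gamma(19.9, 29.7).
The predictive distribution for the next observation is Lomax; its mean is β/(α−1) = 29.7/18.9 = 1.5714.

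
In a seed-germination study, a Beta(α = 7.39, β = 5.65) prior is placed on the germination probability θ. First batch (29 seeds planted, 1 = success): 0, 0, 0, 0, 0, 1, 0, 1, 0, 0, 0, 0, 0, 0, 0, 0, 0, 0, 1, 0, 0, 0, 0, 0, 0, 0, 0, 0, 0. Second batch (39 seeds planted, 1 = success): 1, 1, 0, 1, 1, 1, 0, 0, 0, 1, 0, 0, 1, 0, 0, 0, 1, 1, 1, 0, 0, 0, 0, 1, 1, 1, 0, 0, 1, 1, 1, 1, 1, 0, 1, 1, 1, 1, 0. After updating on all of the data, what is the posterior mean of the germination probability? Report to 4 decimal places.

The Beta prior is conjugate to a Binomial/Bernoulli likelihood; the update adds successes to α and failures to β.
After batch 1: Beta(7.39+3, 5.65+26) = Beta(10.39, 31.65).
After batch 2: Beta(10.39+22, 31.65+17) = Beta(32.39, 48.65).
Posterior mean = α/(α+β) = 32.39/81.04 = 0.3997.

0.3997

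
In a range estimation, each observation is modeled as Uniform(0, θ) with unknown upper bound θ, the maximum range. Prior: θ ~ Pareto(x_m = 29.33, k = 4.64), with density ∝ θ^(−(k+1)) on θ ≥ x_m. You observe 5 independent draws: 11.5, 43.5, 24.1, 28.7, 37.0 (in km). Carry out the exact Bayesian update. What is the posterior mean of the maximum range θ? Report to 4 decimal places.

A Pareto(scale x_m, shape k) prior on the upper bound θ of Uniform(0, θ) is conjugate: posterior is Pareto(max(x_m, max xᵢ), k + n).
Sample maximum = 43.5; prior scale x_m = 29.33 → posterior scale = max = 43.50.
Posterior shape = 4.64 + 5 = 9.64.
E[θ|data] = k·x_m/(k−1) = 9.64·43.50/8.64 = 48.5347.

48.5347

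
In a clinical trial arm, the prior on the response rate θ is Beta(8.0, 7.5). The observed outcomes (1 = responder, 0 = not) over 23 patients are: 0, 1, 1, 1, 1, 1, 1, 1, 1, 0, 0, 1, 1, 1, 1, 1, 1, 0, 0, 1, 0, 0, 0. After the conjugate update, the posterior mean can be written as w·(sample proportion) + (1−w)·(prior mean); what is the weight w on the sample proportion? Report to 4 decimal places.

The Beta prior is conjugate to a Binomial/Bernoulli likelihood; the update adds successes to α and failures to β.
Posterior mean = (α₀+k)/(α₀+β₀+n) = [n/(α₀+β₀+n)]·(k/n) + [(α₀+β₀)/(α₀+β₀+n)]·α₀/(α₀+β₀), so only n and the prior enter the weight.
The weight on the data is w = n/(α₀+β₀+n) = 23/(8.0+7.5+23) = 23/38.5 = 0.5974.

0.5974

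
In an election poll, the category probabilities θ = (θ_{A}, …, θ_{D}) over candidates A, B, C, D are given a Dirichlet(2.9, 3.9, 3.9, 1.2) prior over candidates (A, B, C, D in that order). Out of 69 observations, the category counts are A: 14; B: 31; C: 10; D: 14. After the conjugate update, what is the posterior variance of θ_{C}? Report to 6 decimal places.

0.001737

The Dirichlet prior is conjugate to the Multinomial likelihood: each posterior αⱼ = prior αⱼ + observed count nⱼ.
Posterior concentration: (16.9, 34.9, 13.9, 15.2), total = 80.9.
Var[θ_j] = α_j(Σα−α_j)/((Σα)²(Σα+1)) = 13.9·67.0/(80.9²·81.9) = 0.001737.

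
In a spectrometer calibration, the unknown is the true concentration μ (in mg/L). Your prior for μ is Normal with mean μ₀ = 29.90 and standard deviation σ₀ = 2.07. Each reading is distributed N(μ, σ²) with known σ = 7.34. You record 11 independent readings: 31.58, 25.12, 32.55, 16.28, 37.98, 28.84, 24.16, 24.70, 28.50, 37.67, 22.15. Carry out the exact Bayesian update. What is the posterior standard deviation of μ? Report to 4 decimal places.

1.5118

For Normal data with known variance σ², a Normal(μ₀, σ₀²) prior on μ is conjugate. Posterior precision = 1/σ₀² + n/σ²; posterior mean is the precision-weighted average of μ₀ and x̄.
σ₀² = 2.07² = 4.2849, σ² = 7.34² = 53.8756; σ² + n·σ₀² = 53.8756 + 11·4.2849 = 101.0095.
Posterior precision = 1/σ₀² + n/σ² = 1/4.2849 + 11/53.8756 = (σ² + n·σ₀²)/(σ₀²σ²) = 101.0095/(4.2849·53.8756); posterior variance σₙ² = σ₀²σ²/(σ² + n·σ₀²) = 4.2849·53.8756/101.0095 = 2.285444.
Posterior SD = √σₙ² = √(4.2849·53.8756/101.0095) = 1.5118.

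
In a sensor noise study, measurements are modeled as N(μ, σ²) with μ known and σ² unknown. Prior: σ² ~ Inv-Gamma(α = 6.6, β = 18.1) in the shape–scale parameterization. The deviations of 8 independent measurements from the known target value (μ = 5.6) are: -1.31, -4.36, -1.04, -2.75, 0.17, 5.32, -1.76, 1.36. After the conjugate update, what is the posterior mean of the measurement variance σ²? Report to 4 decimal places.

With known mean μ and an Inverse-Gamma(α, β) prior on σ², the Normal likelihood is conjugate: posterior is Inv-Gamma(α + n/2, β + Σ(xᵢ−μ)²/2).
Σ(xᵢ−μ)² = (-1.31)² + (-4.36)² + (-1.04)² + (-2.75)² + (0.17)² + (5.32)² + (-1.76)² + (1.36)² = 62.6483.
Posterior: Inv-Gamma(6.6 + 8/2, 18.1 + 62.6483/2) = Inv-Gamma(10.60, 49.42415).
E[σ²|data] = β/(α−1) = 49.42415/9.60 = 5.1483.

5.1483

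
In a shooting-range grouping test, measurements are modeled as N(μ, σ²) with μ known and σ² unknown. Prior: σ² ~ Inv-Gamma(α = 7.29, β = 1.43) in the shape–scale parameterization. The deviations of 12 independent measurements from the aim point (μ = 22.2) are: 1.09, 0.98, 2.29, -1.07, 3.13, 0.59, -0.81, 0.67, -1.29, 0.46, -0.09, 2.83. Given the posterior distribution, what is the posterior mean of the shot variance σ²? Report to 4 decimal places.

1.3238

With known mean μ and an Inverse-Gamma(α, β) prior on σ², the Normal likelihood is conjugate: posterior is Inv-Gamma(α + n/2, β + Σ(xᵢ−μ)²/2).
Σ(xᵢ−μ)² = (1.09)² + (0.98)² + (2.29)² + (-1.07)² + (3.13)² + (0.59)² + (-0.81)² + (0.67)² + (-1.29)² + (0.46)² + (-0.09)² + (2.83)² = 29.6802.
Posterior: Inv-Gamma(7.29 + 12/2, 1.43 + 29.6802/2) = Inv-Gamma(13.29, 16.27010).
E[σ²|data] = β/(α−1) = 16.27010/12.29 = 1.3238.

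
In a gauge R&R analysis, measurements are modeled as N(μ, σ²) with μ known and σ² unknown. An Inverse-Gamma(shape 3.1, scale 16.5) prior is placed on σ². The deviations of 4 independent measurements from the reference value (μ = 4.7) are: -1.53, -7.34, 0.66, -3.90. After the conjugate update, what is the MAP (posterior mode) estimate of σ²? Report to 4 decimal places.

With known mean μ and an Inverse-Gamma(α, β) prior on σ², the Normal likelihood is conjugate: posterior is Inv-Gamma(α + n/2, β + Σ(xᵢ−μ)²/2).
Σ(xᵢ−μ)² = (-1.53)² + (-7.34)² + (0.66)² + (-3.90)² = 71.8621.
Posterior: Inv-Gamma(3.1 + 4/2, 16.5 + 71.8621/2) = Inv-Gamma(5.10, 52.43105).
Mode = β/(α+1) = 52.43105/6.10 = 8.5953.

8.5953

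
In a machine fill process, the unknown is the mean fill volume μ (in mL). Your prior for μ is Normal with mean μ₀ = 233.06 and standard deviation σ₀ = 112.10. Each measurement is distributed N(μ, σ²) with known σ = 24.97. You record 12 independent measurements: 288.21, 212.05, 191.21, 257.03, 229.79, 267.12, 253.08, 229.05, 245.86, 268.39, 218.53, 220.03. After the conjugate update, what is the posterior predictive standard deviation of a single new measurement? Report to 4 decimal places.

25.9855

For Normal data with known variance σ², a Normal(μ₀, σ₀²) prior on μ is conjugate. Posterior precision = 1/σ₀² + n/σ²; posterior mean is the precision-weighted average of μ₀ and x̄.
σ₀² = 112.10² = 12566.41, σ² = 24.97² = 623.5009; σ² + n·σ₀² = 623.5009 + 12·12566.41 = 151420.4209.
Posterior precision = 1/σ₀² + n/σ² = 1/12566.41 + 12/623.5009 = (σ² + n·σ₀²)/(σ₀²σ²) = 151420.4209/(12566.41·623.5009); posterior variance σₙ² = σ₀²σ²/(σ² + n·σ₀²) = 12566.41·623.5009/151420.4209 = 51.744460.
Predictive variance for one new observation = σₙ² + σ² = 12566.41·623.5009/151420.4209 + 623.5009 = σ²·(σ₀² + 151420.4209)/151420.4209 = 623.5009·163986.8309/151420.4209 = 675.245360; SD = √(623.5009·163986.8309/151420.4209) = 25.9855.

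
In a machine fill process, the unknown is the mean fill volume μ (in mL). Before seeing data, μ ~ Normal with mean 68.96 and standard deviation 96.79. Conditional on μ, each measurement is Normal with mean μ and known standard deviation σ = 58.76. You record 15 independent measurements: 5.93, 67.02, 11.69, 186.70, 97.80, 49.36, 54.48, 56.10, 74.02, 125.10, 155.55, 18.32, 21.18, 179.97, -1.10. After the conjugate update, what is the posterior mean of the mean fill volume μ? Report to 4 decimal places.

For Normal data with known variance σ², a Normal(μ₀, σ₀²) prior on μ is conjugate. Posterior precision = 1/σ₀² + n/σ²; posterior mean is the precision-weighted average of μ₀ and x̄.
Σxᵢ = 5.93 + 67.02 + 11.69 + 186.70 + 97.80 + 49.36 + 54.48 + 56.10 + 74.02 + 125.10 + 155.55 + 18.32 + 21.18 + 179.97 + (-1.10) = 1102.12, so n·x̄ = 1102.12.
σ₀² = 96.79² = 9368.3041, σ² = 58.76² = 3452.7376; σ² + n·σ₀² = 3452.7376 + 15·9368.3041 = 143977.2991.
Posterior mean = (μ₀/σ₀² + n·x̄/σ²)/(1/σ₀² + n/σ²) = (σ²·μ₀ + σ₀²·n·x̄)/(σ² + n·σ₀²) = (3452.7376·68.96 + 9368.3041·1102.12)/143977.2991 = 10563096.099588/143977.2991 = 73.3664.

73.3664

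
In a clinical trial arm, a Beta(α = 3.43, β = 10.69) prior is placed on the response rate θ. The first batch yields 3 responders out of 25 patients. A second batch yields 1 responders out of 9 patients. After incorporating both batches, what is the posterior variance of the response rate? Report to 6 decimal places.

The Beta prior is conjugate to a Binomial/Bernoulli likelihood; the update adds successes to α and failures to β.
After batch 1: Beta(3.43+3, 10.69+22) = Beta(6.43, 32.69).
After batch 2: Beta(6.43+1, 32.69+8) = Beta(7.43, 40.69).
Var = αβ/((α+β)²(α+β+1)) = 7.43·40.69/(48.12²·49.12) = 0.002658.

0.002658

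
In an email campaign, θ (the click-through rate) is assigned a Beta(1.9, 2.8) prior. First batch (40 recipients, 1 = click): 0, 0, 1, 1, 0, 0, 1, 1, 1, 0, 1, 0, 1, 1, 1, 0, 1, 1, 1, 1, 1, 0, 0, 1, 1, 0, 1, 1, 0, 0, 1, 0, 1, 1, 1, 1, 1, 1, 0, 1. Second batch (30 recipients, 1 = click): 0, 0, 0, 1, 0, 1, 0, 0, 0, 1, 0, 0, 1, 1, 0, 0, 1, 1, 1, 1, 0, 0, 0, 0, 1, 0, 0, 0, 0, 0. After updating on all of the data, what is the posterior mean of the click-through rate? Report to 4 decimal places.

The Beta prior is conjugate to a Binomial/Bernoulli likelihood; the update adds successes to α and failures to β.
After batch 1: Beta(1.9+26, 2.8+14) = Beta(27.9, 16.8).
After batch 2: Beta(27.9+10, 16.8+20) = Beta(37.9, 36.8).
Posterior mean = α/(α+β) = 37.9/74.7 = 0.5074.

0.5074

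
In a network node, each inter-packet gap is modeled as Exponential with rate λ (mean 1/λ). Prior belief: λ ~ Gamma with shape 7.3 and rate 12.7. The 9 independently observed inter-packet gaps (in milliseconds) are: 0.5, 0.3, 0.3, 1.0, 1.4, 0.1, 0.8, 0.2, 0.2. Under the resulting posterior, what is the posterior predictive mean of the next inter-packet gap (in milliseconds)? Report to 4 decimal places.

With a Gamma(shape α, rate β) prior on the exponential rate λ, the posterior after n observations with total T = Σxᵢ is Gamma(α+n, β+T).
Sum of observations T = 4.8 milliseconds; n = 9.
Posterior: Gamma(7.3+9, 12.7+4.8) = Gamma(16.3, 17.5).
The predictive distribution for the next observation is Lomax; its mean is β/(α−1) = 17.5/15.3 = 1.1438.

1.1438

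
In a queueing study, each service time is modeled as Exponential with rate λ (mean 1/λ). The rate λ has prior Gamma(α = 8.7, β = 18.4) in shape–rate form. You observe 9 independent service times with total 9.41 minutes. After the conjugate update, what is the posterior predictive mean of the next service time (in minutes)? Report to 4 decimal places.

1.6653

With a Gamma(shape α, rate β) prior on the exponential rate λ, the posterior after n observations with total T = Σxᵢ is Gamma(α+n, β+T).
Posterior: Gamma(8.7+9, 18.4+9.41) = Gamma(17.7, 27.81).
The predictive distribution for the next observation is Lomax; its mean is β/(α−1) = 27.81/16.7 = 1.6653.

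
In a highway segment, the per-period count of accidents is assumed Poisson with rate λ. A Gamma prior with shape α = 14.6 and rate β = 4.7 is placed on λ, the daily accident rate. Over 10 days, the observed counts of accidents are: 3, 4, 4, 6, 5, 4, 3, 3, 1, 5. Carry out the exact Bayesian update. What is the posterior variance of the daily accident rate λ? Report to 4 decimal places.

With a Gamma(shape α, rate β) prior, the Poisson likelihood is conjugate: the posterior is Gamma(α + ΣXᵢ, β + n).
Sum of counts S = 38 over n = 10 days.
Posterior: Gamma(α+S, β+n) = Gamma(14.6+38, 4.7+10) = Gamma(52.6, 14.7).
Var = α/β² = 52.6/14.7² = 0.2434.

0.2434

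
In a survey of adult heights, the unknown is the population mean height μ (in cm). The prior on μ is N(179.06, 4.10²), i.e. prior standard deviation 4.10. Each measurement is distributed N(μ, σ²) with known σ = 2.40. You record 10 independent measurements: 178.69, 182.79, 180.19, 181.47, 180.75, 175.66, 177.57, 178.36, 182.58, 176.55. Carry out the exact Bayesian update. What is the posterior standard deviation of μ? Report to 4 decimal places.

For Normal data with known variance σ², a Normal(μ₀, σ₀²) prior on μ is conjugate. Posterior precision = 1/σ₀² + n/σ²; posterior mean is the precision-weighted average of μ₀ and x̄.
σ₀² = 4.10² = 16.81, σ² = 2.40² = 5.76; σ² + n·σ₀² = 5.76 + 10·16.81 = 173.86.
Posterior precision = 1/σ₀² + n/σ² = 1/16.81 + 10/5.76 = (σ² + n·σ₀²)/(σ₀²σ²) = 173.86/(16.81·5.76); posterior variance σₙ² = σ₀²σ²/(σ² + n·σ₀²) = 16.81·5.76/173.86 = 0.556917.
Posterior SD = √σₙ² = √(16.81·5.76/173.86) = 0.7463.

0.7463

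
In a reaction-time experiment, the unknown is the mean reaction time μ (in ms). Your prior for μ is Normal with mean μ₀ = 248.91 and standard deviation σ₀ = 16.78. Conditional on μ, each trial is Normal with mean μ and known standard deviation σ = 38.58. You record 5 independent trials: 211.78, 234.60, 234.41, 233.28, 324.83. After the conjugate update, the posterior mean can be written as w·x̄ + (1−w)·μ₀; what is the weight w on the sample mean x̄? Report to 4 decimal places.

0.4861

For Normal data with known variance σ², a Normal(μ₀, σ₀²) prior on μ is conjugate. Posterior precision = 1/σ₀² + n/σ²; posterior mean is the precision-weighted average of μ₀ and x̄.
σ₀² = 16.78² = 281.5684, σ² = 38.58² = 1488.4164. Prior precision 1/σ₀² = 1/281.5684; data precision n/σ² = 5/1488.4164.
w = (n/σ²)/(1/σ₀² + n/σ²) = n·σ₀²/(σ² + n·σ₀²) = 5·281.5684/(1488.4164 + 5·281.5684) = 1407.842/2896.2584 = 0.4861.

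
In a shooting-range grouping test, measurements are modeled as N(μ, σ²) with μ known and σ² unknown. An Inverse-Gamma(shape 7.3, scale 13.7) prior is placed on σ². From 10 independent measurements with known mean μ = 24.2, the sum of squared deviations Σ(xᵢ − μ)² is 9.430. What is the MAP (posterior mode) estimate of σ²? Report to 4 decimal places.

With known mean μ and an Inverse-Gamma(α, β) prior on σ², the Normal likelihood is conjugate: posterior is Inv-Gamma(α + n/2, β + Σ(xᵢ−μ)²/2).
Posterior: Inv-Gamma(7.3 + 10/2, 13.7 + 9.430/2) = Inv-Gamma(12.30, 18.4150).
Mode = β/(α+1) = 18.4150/13.30 = 1.3846.

1.3846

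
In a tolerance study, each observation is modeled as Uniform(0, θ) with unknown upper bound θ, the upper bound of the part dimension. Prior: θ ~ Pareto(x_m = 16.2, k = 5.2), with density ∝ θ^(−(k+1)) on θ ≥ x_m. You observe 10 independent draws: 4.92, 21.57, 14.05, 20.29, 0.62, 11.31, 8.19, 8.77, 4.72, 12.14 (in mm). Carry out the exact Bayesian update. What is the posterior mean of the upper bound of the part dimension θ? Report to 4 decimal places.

A Pareto(scale x_m, shape k) prior on the upper bound θ of Uniform(0, θ) is conjugate: posterior is Pareto(max(x_m, max xᵢ), k + n).
Sample maximum = 21.57; prior scale x_m = 16.2 → posterior scale = max = 21.57.
Posterior shape = 5.2 + 10 = 15.2.
E[θ|data] = k·x_m/(k−1) = 15.2·21.57/14.2 = 23.0890.

23.0890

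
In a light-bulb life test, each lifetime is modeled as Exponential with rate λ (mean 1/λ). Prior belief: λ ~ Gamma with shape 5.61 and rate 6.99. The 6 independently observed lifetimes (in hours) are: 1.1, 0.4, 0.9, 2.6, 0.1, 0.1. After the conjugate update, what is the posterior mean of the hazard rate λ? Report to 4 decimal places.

With a Gamma(shape α, rate β) prior on the exponential rate λ, the posterior after n observations with total T = Σxᵢ is Gamma(α+n, β+T).
Sum of observations T = 5.2 hours; n = 6.
Posterior: Gamma(5.61+6, 6.99+5.2) = Gamma(11.61, 12.19).
Posterior mean of λ = α/β = 11.61/12.19 = 0.9524.

0.9524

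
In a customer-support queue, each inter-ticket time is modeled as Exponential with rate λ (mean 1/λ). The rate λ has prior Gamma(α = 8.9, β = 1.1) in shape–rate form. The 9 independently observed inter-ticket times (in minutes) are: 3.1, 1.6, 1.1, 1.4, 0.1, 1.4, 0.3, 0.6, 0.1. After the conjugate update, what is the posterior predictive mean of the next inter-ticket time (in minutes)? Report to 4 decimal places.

With a Gamma(shape α, rate β) prior on the exponential rate λ, the posterior after n observations with total T = Σxᵢ is Gamma(α+n, β+T).
Sum of observations T = 9.7 minutes; n = 9.
Posterior: Gamma(8.9+9, 1.1+9.7) = Gamma(17.9, 10.8).
The predictive distribution for the next observation is Lomax; its mean is β/(α−1) = 10.8/16.9 = 0.6391.

0.6391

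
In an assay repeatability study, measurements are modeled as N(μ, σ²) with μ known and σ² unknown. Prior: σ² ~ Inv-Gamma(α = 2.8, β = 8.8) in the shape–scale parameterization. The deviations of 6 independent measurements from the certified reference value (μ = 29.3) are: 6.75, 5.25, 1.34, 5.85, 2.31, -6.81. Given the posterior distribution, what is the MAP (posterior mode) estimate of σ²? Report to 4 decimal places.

13.1217

With known mean μ and an Inverse-Gamma(α, β) prior on σ², the Normal likelihood is conjugate: posterior is Inv-Gamma(α + n/2, β + Σ(xᵢ−μ)²/2).
Σ(xᵢ−μ)² = (6.75)² + (5.25)² + (1.34)² + (5.85)² + (2.31)² + (-6.81)² = 160.8553.
Posterior: Inv-Gamma(2.8 + 6/2, 8.8 + 160.8553/2) = Inv-Gamma(5.80, 89.22765).
Mode = β/(α+1) = 89.22765/6.80 = 13.1217.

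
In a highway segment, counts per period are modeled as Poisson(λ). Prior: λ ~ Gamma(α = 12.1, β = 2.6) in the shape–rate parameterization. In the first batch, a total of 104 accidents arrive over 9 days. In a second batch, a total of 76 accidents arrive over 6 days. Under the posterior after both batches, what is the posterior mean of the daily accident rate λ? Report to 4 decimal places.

10.9148

With a Gamma(shape α, rate β) prior, the Poisson likelihood is conjugate: the posterior is Gamma(α + ΣXᵢ, β + n).
After batch 1: Gamma(α+S, β+n) = Gamma(12.1+104, 2.6+9) = Gamma(116.1, 11.6).
After batch 2: Gamma(α+S, β+n) = Gamma(116.1+76, 11.6+6) = Gamma(192.1, 17.6).
Posterior mean = α/β = 192.1/17.6 = 10.9148.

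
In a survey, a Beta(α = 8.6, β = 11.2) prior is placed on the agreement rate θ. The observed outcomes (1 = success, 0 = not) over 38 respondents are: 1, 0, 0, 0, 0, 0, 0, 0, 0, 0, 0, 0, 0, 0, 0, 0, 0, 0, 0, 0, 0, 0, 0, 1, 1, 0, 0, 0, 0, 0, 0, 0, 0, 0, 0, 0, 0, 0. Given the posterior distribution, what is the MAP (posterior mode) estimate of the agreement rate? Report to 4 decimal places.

0.1900

The Beta prior is conjugate to a Binomial/Bernoulli likelihood; the update adds successes to α and failures to β.
Posterior: Beta(α+k, β+n−k) = Beta(8.6+3, 11.2+35) = Beta(11.6, 46.2).
Mode of Beta(a,b) for a,b>1 is (a−1)/(a+b−2) = 10.6/55.8 = 0.1900.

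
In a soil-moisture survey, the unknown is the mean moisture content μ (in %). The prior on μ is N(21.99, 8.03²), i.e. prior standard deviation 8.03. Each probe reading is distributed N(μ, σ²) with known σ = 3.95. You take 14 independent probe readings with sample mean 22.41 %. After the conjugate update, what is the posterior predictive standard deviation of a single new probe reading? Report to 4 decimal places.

4.0863

For Normal data with known variance σ², a Normal(μ₀, σ₀²) prior on μ is conjugate. Posterior precision = 1/σ₀² + n/σ²; posterior mean is the precision-weighted average of μ₀ and x̄.
σ₀² = 8.03² = 64.4809, σ² = 3.95² = 15.6025; σ² + n·σ₀² = 15.6025 + 14·64.4809 = 918.3351.
Posterior precision = 1/σ₀² + n/σ² = 1/64.4809 + 14/15.6025 = (σ² + n·σ₀²)/(σ₀²σ²) = 918.3351/(64.4809·15.6025); posterior variance σₙ² = σ₀²σ²/(σ² + n·σ₀²) = 64.4809·15.6025/918.3351 = 1.095530.
Predictive variance for one new observation = σₙ² + σ² = 64.4809·15.6025/918.3351 + 15.6025 = σ²·(σ₀² + 918.3351)/918.3351 = 15.6025·982.816/918.3351 = 16.698030; SD = √(15.6025·982.816/918.3351) = 4.0863.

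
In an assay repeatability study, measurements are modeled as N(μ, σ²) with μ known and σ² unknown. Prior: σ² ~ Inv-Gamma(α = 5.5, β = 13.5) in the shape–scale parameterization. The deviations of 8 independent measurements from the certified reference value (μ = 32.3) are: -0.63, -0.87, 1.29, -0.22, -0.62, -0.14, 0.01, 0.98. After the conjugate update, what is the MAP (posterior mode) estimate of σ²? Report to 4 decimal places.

1.4872

With known mean μ and an Inverse-Gamma(α, β) prior on σ², the Normal likelihood is conjugate: posterior is Inv-Gamma(α + n/2, β + Σ(xᵢ−μ)²/2).
Σ(xᵢ−μ)² = (-0.63)² + (-0.87)² + (1.29)² + (-0.22)² + (-0.62)² + (-0.14)² + (0.01)² + (0.98)² = 4.2308.
Posterior: Inv-Gamma(5.5 + 8/2, 13.5 + 4.2308/2) = Inv-Gamma(9.50, 15.61540).
Mode = β/(α+1) = 15.61540/10.50 = 1.4872.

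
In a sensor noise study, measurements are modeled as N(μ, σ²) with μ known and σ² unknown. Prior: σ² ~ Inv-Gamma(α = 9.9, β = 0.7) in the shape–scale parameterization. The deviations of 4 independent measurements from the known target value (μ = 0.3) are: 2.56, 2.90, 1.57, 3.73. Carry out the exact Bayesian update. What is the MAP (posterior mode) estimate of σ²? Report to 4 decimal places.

With known mean μ and an Inverse-Gamma(α, β) prior on σ², the Normal likelihood is conjugate: posterior is Inv-Gamma(α + n/2, β + Σ(xᵢ−μ)²/2).
Σ(xᵢ−μ)² = (2.56)² + (2.90)² + (1.57)² + (3.73)² = 31.3414.
Posterior: Inv-Gamma(9.9 + 4/2, 0.7 + 31.3414/2) = Inv-Gamma(11.90, 16.37070).
Mode = β/(α+1) = 16.37070/12.90 = 1.2690.

1.2690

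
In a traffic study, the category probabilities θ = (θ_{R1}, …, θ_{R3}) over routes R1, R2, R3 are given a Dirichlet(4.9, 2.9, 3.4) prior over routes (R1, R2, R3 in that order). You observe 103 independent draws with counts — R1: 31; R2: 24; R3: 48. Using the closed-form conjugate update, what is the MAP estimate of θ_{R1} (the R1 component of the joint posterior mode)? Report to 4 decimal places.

The Dirichlet prior is conjugate to the Multinomial likelihood: each posterior αⱼ = prior αⱼ + observed count nⱼ.
Posterior concentration: (35.9, 26.9, 51.4), total = 114.2.
Joint mode component: (α_{R1}−1)/(Σα−K) = 34.9/111.2 = 0.3138.

0.3138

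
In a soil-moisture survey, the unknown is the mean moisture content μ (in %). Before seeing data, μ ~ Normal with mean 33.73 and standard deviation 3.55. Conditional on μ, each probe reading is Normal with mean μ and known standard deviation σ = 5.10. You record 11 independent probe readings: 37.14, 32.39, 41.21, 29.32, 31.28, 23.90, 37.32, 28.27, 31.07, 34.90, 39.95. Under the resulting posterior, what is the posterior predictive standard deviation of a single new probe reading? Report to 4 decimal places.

5.2916

For Normal data with known variance σ², a Normal(μ₀, σ₀²) prior on μ is conjugate. Posterior precision = 1/σ₀² + n/σ²; posterior mean is the precision-weighted average of μ₀ and x̄.
σ₀² = 3.55² = 12.6025, σ² = 5.10² = 26.01; σ² + n·σ₀² = 26.01 + 11·12.6025 = 164.6375.
Posterior precision = 1/σ₀² + n/σ² = 1/12.6025 + 11/26.01 = (σ² + n·σ₀²)/(σ₀²σ²) = 164.6375/(12.6025·26.01); posterior variance σₙ² = σ₀²σ²/(σ² + n·σ₀²) = 12.6025·26.01/164.6375 = 1.990986.
Predictive variance for one new observation = σₙ² + σ² = 12.6025·26.01/164.6375 + 26.01 = σ²·(σ₀² + 164.6375)/164.6375 = 26.01·177.24/164.6375 = 28.000986; SD = √(26.01·177.24/164.6375) = 5.2916.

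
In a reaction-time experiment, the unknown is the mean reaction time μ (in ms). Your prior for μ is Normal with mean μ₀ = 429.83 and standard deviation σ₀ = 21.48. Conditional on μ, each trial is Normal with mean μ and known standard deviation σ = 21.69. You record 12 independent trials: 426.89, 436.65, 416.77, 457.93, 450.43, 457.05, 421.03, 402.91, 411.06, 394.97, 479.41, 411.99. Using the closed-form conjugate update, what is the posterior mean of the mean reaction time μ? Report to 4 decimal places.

For Normal data with known variance σ², a Normal(μ₀, σ₀²) prior on μ is conjugate. Posterior precision = 1/σ₀² + n/σ²; posterior mean is the precision-weighted average of μ₀ and x̄.
Σxᵢ = 426.89 + 436.65 + 416.77 + 457.93 + 450.43 + 457.05 + 421.03 + 402.91 + 411.06 + 394.97 + 479.41 + 411.99 = 5167.09, so n·x̄ = 5167.09.
σ₀² = 21.48² = 461.3904, σ² = 21.69² = 470.4561; σ² + n·σ₀² = 470.4561 + 12·461.3904 = 6007.1409.
Posterior mean = (μ₀/σ₀² + n·x̄/σ²)/(1/σ₀² + n/σ²) = (σ²·μ₀ + σ₀²·n·x̄)/(σ² + n·σ₀²) = (470.4561·429.83 + 461.3904·5167.09)/6007.1409 = 2586261.867399/6007.1409 = 430.5312.

430.5312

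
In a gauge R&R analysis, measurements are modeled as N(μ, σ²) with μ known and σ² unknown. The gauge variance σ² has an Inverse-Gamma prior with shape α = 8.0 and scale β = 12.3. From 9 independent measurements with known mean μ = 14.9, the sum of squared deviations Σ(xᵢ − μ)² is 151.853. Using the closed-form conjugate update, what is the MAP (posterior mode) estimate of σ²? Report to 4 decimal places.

6.5353

With known mean μ and an Inverse-Gamma(α, β) prior on σ², the Normal likelihood is conjugate: posterior is Inv-Gamma(α + n/2, β + Σ(xᵢ−μ)²/2).
Posterior: Inv-Gamma(8.0 + 9/2, 12.3 + 151.853/2) = Inv-Gamma(12.50, 88.2265).
Mode = β/(α+1) = 88.2265/13.50 = 6.5353.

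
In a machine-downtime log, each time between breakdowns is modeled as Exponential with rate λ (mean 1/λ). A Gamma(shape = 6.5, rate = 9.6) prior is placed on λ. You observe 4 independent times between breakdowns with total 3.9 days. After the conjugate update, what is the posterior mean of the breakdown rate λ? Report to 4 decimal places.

With a Gamma(shape α, rate β) prior on the exponential rate λ, the posterior after n observations with total T = Σxᵢ is Gamma(α+n, β+T).
Posterior: Gamma(6.5+4, 9.6+3.9) = Gamma(10.5, 13.5).
Posterior mean of λ = α/β = 10.5/13.5 = 0.7778.

0.7778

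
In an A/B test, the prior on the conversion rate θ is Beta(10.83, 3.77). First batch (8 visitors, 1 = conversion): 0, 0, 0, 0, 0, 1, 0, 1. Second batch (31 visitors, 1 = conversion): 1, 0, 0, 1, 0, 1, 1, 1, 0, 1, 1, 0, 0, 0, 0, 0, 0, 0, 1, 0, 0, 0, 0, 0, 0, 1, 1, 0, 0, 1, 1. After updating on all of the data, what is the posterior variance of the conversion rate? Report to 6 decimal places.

The Beta prior is conjugate to a Binomial/Bernoulli likelihood; the update adds successes to α and failures to β.
After batch 1: Beta(10.83+2, 3.77+6) = Beta(12.83, 9.77).
After batch 2: Beta(12.83+12, 9.77+19) = Beta(24.83, 28.77).
Var = αβ/((α+β)²(α+β+1)) = 24.83·28.77/(53.60²·54.60) = 0.004554.

0.004554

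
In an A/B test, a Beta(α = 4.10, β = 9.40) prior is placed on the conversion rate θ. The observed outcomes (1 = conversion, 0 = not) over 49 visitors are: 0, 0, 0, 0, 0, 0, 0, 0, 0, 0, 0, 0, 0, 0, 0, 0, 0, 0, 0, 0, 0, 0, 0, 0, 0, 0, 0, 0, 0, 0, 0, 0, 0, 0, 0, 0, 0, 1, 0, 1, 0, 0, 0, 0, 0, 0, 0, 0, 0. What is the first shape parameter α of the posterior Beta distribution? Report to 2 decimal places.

6.10

The Beta prior is conjugate to a Binomial/Bernoulli likelihood; the update adds successes to α and failures to β.
Posterior: Beta(α+k, β+n−k) = Beta(4.10+2, 9.40+47) = Beta(6.10, 56.40).
Posterior α = 6.10.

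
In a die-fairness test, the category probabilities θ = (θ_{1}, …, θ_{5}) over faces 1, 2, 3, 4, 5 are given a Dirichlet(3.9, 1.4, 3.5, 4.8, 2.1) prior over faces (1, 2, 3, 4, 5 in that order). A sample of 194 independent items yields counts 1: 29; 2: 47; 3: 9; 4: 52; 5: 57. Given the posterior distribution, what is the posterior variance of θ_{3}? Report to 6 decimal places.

0.000266

The Dirichlet prior is conjugate to the Multinomial likelihood: each posterior αⱼ = prior αⱼ + observed count nⱼ.
Posterior concentration: (32.9, 48.4, 12.5, 56.8, 59.1), total = 209.7.
Var[θ_j] = α_j(Σα−α_j)/((Σα)²(Σα+1)) = 12.5·197.2/(209.7²·210.7) = 0.000266.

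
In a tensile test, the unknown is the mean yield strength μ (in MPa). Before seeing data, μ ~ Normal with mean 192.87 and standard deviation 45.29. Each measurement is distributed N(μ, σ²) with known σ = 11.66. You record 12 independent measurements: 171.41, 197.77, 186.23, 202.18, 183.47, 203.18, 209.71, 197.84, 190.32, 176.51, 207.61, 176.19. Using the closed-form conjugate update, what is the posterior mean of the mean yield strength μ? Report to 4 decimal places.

For Normal data with known variance σ², a Normal(μ₀, σ₀²) prior on μ is conjugate. Posterior precision = 1/σ₀² + n/σ²; posterior mean is the precision-weighted average of μ₀ and x̄.
Σxᵢ = 171.41 + 197.77 + 186.23 + 202.18 + 183.47 + 203.18 + 209.71 + 197.84 + 190.32 + 176.51 + 207.61 + 176.19 = 2302.42, so n·x̄ = 2302.42.
σ₀² = 45.29² = 2051.1841, σ² = 11.66² = 135.9556; σ² + n·σ₀² = 135.9556 + 12·2051.1841 = 24750.1648.
Posterior mean = (μ₀/σ₀² + n·x̄/σ²)/(1/σ₀² + n/σ²) = (σ²·μ₀ + σ₀²·n·x̄)/(σ² + n·σ₀²) = (135.9556·192.87 + 2051.1841·2302.42)/24750.1648 = 4748909.052094/24750.1648 = 191.8738.

191.8738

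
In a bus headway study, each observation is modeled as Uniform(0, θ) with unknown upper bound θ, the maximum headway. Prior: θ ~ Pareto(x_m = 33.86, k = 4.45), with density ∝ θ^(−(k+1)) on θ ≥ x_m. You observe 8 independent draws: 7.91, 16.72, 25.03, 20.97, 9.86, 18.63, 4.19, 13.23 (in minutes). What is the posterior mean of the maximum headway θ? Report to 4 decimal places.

36.8172

A Pareto(scale x_m, shape k) prior on the upper bound θ of Uniform(0, θ) is conjugate: posterior is Pareto(max(x_m, max xᵢ), k + n).
Sample maximum = 25.03; prior scale x_m = 33.86 → posterior scale = max = 33.86.
Posterior shape = 4.45 + 8 = 12.45.
E[θ|data] = k·x_m/(k−1) = 12.45·33.86/11.45 = 36.8172.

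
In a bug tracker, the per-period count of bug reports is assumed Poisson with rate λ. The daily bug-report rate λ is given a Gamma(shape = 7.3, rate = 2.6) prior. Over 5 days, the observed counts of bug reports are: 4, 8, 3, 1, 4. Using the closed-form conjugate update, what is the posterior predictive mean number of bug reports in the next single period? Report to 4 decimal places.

With a Gamma(shape α, rate β) prior, the Poisson likelihood is conjugate: the posterior is Gamma(α + ΣXᵢ, β + n).
Sum of counts S = 20 over n = 5 days.
Posterior: Gamma(α+S, β+n) = Gamma(7.3+20, 2.6+5) = Gamma(27.3, 7.6).
The predictive distribution for one future period is NegBinom with mean α/β = 3.5921.

3.5921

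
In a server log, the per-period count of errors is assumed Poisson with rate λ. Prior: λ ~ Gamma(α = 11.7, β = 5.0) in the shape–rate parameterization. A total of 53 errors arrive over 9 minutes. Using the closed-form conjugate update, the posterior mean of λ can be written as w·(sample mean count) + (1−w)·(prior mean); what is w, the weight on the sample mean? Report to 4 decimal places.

With a Gamma(shape α, rate β) prior, the Poisson likelihood is conjugate: the posterior is Gamma(α + ΣXᵢ, β + n).
Posterior mean = (α₀+S)/(β₀+n) = [n/(β₀+n)]·(S/n) + [β₀/(β₀+n)]·(α₀/β₀), so only n and β₀ enter the weight.
Weight on data w = n/(β₀+n) = 9/(5.0+9) = 9/14.0 = 0.6429.

0.6429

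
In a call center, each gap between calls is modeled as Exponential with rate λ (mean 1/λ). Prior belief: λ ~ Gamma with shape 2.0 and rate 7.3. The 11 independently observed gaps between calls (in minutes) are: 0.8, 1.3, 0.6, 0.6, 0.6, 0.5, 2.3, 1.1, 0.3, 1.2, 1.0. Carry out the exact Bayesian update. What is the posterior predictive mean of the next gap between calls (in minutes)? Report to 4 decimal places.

1.4667

With a Gamma(shape α, rate β) prior on the exponential rate λ, the posterior after n observations with total T = Σxᵢ is Gamma(α+n, β+T).
Sum of observations T = 10.3 minutes; n = 11.
Posterior: Gamma(2.0+11, 7.3+10.3) = Gamma(13.0, 17.6).
The predictive distribution for the next observation is Lomax; its mean is β/(α−1) = 17.6/12.0 = 1.4667.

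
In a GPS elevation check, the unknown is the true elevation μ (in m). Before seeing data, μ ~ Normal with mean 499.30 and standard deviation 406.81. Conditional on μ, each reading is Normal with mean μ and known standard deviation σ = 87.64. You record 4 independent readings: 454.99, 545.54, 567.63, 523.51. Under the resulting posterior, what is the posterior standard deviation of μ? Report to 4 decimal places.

For Normal data with known variance σ², a Normal(μ₀, σ₀²) prior on μ is conjugate. Posterior precision = 1/σ₀² + n/σ²; posterior mean is the precision-weighted average of μ₀ and x̄.
σ₀² = 406.81² = 165494.3761, σ² = 87.64² = 7680.7696; σ² + n·σ₀² = 7680.7696 + 4·165494.3761 = 669658.274.
Posterior precision = 1/σ₀² + n/σ² = 1/165494.3761 + 4/7680.7696 = (σ² + n·σ₀²)/(σ₀²σ²) = 669658.274/(165494.3761·7680.7696); posterior variance σₙ² = σ₀²σ²/(σ² + n·σ₀²) = 165494.3761·7680.7696/669658.274 = 1898.168398.
Posterior SD = √σₙ² = √(165494.3761·7680.7696/669658.274) = 43.5680.

43.5680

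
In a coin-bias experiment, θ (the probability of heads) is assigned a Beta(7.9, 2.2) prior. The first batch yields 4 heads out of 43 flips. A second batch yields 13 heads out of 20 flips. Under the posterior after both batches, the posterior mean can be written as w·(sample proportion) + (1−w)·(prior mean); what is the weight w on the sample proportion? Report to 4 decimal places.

0.8618

The Beta prior is conjugate to a Binomial/Bernoulli likelihood; the update adds successes to α and failures to β.
Total number of flips: n = 43 + 20 = 63.
Posterior mean = (α₀+k)/(α₀+β₀+n) = [n/(α₀+β₀+n)]·(k/n) + [(α₀+β₀)/(α₀+β₀+n)]·α₀/(α₀+β₀), so only n and the prior enter the weight.
The weight on the data is w = n/(α₀+β₀+n) = 63/(7.9+2.2+63) = 63/73.1 = 0.8618.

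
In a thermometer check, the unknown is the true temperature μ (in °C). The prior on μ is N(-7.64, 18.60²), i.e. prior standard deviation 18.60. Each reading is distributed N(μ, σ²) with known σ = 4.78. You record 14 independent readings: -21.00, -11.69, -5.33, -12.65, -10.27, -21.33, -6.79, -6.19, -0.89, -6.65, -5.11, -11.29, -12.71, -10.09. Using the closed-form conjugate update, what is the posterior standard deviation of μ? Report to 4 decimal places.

1.2745

For Normal data with known variance σ², a Normal(μ₀, σ₀²) prior on μ is conjugate. Posterior precision = 1/σ₀² + n/σ²; posterior mean is the precision-weighted average of μ₀ and x̄.
σ₀² = 18.60² = 345.96, σ² = 4.78² = 22.8484; σ² + n·σ₀² = 22.8484 + 14·345.96 = 4866.2884.
Posterior precision = 1/σ₀² + n/σ² = 1/345.96 + 14/22.8484 = (σ² + n·σ₀²)/(σ₀²σ²) = 4866.2884/(345.96·22.8484); posterior variance σₙ² = σ₀²σ²/(σ² + n·σ₀²) = 345.96·22.8484/4866.2884 = 1.624366.
Posterior SD = √σₙ² = √(345.96·22.8484/4866.2884) = 1.2745.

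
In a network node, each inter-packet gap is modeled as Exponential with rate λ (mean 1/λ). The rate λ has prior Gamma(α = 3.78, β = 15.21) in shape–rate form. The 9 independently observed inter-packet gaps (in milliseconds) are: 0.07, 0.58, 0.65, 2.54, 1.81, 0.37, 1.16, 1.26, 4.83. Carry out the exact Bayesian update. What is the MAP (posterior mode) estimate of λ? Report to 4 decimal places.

With a Gamma(shape α, rate β) prior on the exponential rate λ, the posterior after n observations with total T = Σxᵢ is Gamma(α+n, β+T).
Sum of observations T = 13.27 milliseconds; n = 9.
Posterior: Gamma(3.78+9, 15.21+13.27) = Gamma(12.78, 28.48).
Mode = (α−1)/β = 0.4136.

0.4136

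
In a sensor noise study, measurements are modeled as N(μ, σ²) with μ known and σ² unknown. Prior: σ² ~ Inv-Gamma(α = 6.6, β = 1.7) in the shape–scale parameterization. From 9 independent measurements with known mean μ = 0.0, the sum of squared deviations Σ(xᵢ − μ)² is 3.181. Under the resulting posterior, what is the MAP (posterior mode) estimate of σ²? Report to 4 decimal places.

With known mean μ and an Inverse-Gamma(α, β) prior on σ², the Normal likelihood is conjugate: posterior is Inv-Gamma(α + n/2, β + Σ(xᵢ−μ)²/2).
Posterior: Inv-Gamma(6.6 + 9/2, 1.7 + 3.181/2) = Inv-Gamma(11.10, 3.2905).
Mode = β/(α+1) = 3.2905/12.10 = 0.2719.

0.2719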